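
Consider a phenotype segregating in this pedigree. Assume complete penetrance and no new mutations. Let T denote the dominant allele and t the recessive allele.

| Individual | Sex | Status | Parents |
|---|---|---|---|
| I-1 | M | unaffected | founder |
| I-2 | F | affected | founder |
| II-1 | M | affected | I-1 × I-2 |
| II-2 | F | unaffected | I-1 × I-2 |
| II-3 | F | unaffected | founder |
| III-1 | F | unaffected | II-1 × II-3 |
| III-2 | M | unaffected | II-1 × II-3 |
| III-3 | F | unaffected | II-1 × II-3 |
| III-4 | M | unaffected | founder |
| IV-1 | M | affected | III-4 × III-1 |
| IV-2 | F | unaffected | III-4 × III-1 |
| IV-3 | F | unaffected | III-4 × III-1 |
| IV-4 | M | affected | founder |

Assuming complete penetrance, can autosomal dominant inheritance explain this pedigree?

No

Under autosomal dominant, IV-1 (affected, male) cannot arise from III-4 (unaffected) × III-1 (unaffected).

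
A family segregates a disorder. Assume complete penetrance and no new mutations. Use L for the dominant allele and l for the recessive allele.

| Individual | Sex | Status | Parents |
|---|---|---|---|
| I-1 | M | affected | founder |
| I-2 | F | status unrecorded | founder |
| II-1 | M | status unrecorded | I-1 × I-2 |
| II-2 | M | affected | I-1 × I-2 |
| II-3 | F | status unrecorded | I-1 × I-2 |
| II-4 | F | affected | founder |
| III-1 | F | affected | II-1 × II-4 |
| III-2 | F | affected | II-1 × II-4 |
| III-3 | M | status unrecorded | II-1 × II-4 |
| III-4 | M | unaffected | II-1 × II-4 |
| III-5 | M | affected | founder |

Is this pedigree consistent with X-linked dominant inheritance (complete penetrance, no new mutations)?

Yes

A consistent assignment under X-linked dominant exists: I-1 X^L Y, I-2 X^L X^L, II-1 X^L Y, II-2 X^L Y, II-3 X^L X^L, II-4 X^L X^l, III-1 X^L X^L, III-2 X^L X^L, III-3 X^L Y, III-4 X^l Y, III-5 X^L Y.
In this assignment every recorded phenotype matches its genotype and every non-founder's genotype is obtainable from its parents' genotypes, so the pedigree is consistent.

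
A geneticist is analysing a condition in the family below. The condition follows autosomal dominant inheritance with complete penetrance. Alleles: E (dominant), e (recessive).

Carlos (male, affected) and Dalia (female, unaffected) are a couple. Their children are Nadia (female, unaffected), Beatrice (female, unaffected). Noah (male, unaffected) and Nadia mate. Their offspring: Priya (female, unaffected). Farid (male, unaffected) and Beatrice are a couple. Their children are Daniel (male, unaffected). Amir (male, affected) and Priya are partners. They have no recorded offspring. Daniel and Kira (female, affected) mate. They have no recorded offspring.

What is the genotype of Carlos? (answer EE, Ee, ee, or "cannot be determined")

From phenotype alone, Carlos is EE or Ee.
Carlos is affected so carries E and passed e to Nadia (ee), so Carlos is Ee.

Ee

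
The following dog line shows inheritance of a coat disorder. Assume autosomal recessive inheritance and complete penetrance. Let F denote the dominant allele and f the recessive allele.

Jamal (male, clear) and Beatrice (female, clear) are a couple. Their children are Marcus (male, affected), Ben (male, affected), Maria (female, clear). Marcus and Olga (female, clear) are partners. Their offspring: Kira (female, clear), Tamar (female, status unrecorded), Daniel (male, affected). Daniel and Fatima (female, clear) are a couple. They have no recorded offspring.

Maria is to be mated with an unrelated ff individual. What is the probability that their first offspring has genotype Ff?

2/3

Jamal is clear so carries F and passed f to Marcus (ff), so Jamal is Ff.
Beatrice is clear so carries F and passed f to Marcus (ff), so Beatrice is Ff.
Maria is a clear offspring of Jamal (Ff) × Beatrice (Ff), whose cross gives 1/4 FF : 1/2 Ff : 1/4 ff; conditioning on being clear, Maria is FF with probability 1/3, Ff with probability 2/3.
Summing over parental genotype combinations, P(offspring has genotype Ff) = 1/3·1 + 2/3·1/2 = 2/3.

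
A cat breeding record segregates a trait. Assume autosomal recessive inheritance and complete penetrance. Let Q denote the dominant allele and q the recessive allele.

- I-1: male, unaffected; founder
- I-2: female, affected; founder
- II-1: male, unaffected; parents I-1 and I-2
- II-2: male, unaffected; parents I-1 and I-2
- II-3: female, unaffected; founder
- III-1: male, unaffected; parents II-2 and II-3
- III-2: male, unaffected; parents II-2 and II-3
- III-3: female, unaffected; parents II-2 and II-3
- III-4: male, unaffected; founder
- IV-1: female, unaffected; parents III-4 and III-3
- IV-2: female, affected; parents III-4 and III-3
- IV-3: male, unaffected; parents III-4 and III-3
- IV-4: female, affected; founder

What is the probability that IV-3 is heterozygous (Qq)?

2/3

III-4 is unaffected so carries Q and passed q to IV-2 (qq), so III-4 is Qq.
III-3 is unaffected so carries Q and passed q to IV-2 (qq), so III-3 is Qq.
Their cross gives offspring ratios 1/4 QQ : 1/2 Qq : 1/4 qq. Conditioning on IV-3 being unaffected, P(Qq) = 1/2 / 3/4 = 2/3.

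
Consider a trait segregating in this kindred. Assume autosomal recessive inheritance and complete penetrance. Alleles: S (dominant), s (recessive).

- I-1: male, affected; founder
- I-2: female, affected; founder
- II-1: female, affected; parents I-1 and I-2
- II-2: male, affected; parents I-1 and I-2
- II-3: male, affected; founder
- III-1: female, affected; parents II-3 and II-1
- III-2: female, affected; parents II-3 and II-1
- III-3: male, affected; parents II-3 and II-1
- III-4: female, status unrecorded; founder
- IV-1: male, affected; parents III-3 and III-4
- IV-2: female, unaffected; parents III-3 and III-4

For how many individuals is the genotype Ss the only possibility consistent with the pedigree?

2

Obligate heterozygotes: III-4 passed S to IV-2 (Ss, whose s came from III-3) and passed s to IV-1 (ss), so III-4 is Ss; IV-2 is unaffected so carries S and received s from III-3 (ss), so IV-2 is Ss.
Every other individual is either homozygous by phenotype or has at least one consistent homozygous assignment, so the count is 2.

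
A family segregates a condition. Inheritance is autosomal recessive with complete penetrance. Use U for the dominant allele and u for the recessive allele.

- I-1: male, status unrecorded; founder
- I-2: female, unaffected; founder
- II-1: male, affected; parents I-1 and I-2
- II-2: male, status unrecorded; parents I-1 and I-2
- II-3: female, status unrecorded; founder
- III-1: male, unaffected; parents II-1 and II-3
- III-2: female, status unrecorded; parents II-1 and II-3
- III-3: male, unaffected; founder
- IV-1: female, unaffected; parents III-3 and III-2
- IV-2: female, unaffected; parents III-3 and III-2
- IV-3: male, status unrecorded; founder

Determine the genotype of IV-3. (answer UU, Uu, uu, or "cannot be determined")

cannot be determined

IV-3's phenotype is unrecorded, and no parent or child forces a single allele at both positions; consistent genotype assignments exist with IV-3 as UU or Uu or uu.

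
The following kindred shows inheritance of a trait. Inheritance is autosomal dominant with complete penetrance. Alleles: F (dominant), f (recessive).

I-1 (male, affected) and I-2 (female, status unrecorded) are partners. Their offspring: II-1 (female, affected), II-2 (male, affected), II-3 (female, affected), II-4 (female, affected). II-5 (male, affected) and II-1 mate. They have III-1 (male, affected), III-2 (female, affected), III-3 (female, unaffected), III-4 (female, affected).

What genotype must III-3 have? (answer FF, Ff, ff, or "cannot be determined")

ff

III-3 is unaffected, so III-3 is ff.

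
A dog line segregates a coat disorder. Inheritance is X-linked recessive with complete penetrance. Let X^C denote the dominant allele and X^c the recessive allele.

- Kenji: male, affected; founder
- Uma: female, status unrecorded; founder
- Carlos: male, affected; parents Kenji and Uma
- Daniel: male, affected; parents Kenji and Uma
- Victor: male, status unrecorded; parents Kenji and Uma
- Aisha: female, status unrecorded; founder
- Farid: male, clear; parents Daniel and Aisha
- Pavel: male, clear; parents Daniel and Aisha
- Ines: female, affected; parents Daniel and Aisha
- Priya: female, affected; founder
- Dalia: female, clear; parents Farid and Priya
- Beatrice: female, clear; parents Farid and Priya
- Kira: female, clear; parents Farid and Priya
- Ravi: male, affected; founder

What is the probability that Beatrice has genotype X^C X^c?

Beatrice is clear so carries C and received c from Priya (X^c X^c), so Beatrice is X^C X^c, giving P(X^C X^c) = 1.

1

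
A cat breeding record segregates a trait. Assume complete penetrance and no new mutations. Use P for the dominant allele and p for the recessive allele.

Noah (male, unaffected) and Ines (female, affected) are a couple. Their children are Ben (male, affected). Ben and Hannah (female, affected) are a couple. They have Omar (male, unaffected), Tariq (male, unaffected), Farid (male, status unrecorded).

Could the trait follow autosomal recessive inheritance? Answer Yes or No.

No

Under autosomal recessive, Omar (unaffected, male) cannot arise from Ben (affected) × Hannah (affected).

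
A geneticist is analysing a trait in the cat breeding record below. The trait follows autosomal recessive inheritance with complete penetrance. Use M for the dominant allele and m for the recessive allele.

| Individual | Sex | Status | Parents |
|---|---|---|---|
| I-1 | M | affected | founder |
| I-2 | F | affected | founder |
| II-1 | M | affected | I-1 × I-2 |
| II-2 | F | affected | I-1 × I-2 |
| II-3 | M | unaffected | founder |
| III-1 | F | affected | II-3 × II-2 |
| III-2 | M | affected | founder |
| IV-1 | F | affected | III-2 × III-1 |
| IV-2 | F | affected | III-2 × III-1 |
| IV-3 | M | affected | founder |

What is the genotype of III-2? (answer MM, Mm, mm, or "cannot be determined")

III-2 is affected, so III-2 is mm.

mm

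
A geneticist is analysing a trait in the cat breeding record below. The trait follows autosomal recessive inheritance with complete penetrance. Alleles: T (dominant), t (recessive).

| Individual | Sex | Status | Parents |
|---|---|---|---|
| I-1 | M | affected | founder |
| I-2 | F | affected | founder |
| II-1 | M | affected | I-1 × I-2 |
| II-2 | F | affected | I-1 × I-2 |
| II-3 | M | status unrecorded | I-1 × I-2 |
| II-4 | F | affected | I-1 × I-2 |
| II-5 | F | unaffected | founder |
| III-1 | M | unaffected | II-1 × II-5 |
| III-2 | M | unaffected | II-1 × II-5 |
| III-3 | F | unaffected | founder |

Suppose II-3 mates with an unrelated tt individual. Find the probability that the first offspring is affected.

1

II-3 received t from I-1 (tt) and received t from I-2 (tt), so II-3 is tt.
The cross gives 1 tt, so P(offspring is affected) = 1.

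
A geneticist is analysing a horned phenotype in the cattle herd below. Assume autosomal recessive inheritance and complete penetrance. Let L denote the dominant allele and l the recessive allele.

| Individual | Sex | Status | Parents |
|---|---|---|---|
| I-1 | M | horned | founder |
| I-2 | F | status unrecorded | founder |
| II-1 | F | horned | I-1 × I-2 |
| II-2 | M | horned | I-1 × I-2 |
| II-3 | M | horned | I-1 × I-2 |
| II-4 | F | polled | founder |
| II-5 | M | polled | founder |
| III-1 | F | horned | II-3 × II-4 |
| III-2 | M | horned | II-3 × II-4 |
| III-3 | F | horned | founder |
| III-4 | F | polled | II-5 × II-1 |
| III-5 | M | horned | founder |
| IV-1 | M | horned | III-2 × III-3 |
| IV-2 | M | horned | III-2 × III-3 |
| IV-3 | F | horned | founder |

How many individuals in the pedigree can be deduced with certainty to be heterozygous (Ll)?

2

Obligate heterozygotes: II-4 is polled so carries L and passed l to III-1 (ll), so II-4 is Ll; III-4 is polled so carries L and received l from II-1 (ll), so III-4 is Ll.
Every other individual is either homozygous by phenotype or has at least one consistent homozygous assignment, so the count is 2.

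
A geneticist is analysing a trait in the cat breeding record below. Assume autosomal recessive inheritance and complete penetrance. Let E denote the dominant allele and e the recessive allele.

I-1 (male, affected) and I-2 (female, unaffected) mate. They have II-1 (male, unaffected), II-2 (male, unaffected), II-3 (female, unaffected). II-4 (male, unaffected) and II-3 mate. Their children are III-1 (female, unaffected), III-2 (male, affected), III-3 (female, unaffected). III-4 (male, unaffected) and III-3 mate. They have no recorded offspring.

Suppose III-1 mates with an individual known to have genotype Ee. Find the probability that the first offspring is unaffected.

5/6

II-4 is unaffected so carries E and passed e to III-2 (ee), so II-4 is Ee.
II-3 is unaffected so carries E and received e from I-1 (ee), so II-3 is Ee.
III-1 is an unaffected offspring of II-4 (Ee) × II-3 (Ee), whose cross gives 1/4 EE : 1/2 Ee : 1/4 ee; conditioning on being unaffected, III-1 is EE with probability 1/3, Ee with probability 2/3.
Summing over parental genotype combinations, P(offspring is unaffected) = 1/3·1 + 2/3·3/4 = 5/6.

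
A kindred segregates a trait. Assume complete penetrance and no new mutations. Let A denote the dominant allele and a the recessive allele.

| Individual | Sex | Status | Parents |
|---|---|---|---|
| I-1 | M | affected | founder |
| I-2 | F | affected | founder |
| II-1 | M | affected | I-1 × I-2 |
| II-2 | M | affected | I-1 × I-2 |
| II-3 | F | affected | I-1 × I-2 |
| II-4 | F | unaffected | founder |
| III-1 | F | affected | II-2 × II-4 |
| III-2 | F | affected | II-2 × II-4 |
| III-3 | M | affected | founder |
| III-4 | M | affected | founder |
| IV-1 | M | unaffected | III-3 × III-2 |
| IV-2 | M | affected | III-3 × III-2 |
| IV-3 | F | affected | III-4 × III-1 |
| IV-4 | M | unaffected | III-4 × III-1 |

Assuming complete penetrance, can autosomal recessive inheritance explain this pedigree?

Under autosomal recessive, IV-1 (unaffected, male) cannot arise from III-3 (affected) × III-2 (affected).

No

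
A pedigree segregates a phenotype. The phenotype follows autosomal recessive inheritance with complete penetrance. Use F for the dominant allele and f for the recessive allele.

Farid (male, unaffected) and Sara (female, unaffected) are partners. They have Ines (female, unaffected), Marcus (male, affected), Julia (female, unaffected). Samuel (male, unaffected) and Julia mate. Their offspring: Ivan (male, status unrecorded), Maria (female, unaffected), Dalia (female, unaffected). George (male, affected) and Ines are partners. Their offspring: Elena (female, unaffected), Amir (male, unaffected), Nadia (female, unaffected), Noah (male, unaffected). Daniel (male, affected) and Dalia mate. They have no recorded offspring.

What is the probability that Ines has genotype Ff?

Farid is unaffected so carries F and passed f to Marcus (ff), so Farid is Ff.
Sara is unaffected so carries F and passed f to Marcus (ff), so Sara is Ff.
Their cross gives offspring ratios 1/4 FF : 1/2 Ff : 1/4 ff. Conditioning on Ines being unaffected, P(Ff) = 1/2 / 3/4 = 2/3 before taking Ines's own offspring into account.
George is affected, so George is ff.
Now use Ines's offspring. Probability of each recorded status — unaffected daughter Elena: 1/2 if Ines is Ff, 1 if FF; unaffected son Amir: 1/2 if Ines is Ff, 1 if FF; unaffected daughter Nadia: 1/2 if Ines is Ff, 1 if FF; unaffected son Noah: 1/2 if Ines is Ff, 1 if FF.
Bayes: P(Ff) = 2/3·1/16 / (2/3·1/16 + 1/3·1) = 1/9.

1/9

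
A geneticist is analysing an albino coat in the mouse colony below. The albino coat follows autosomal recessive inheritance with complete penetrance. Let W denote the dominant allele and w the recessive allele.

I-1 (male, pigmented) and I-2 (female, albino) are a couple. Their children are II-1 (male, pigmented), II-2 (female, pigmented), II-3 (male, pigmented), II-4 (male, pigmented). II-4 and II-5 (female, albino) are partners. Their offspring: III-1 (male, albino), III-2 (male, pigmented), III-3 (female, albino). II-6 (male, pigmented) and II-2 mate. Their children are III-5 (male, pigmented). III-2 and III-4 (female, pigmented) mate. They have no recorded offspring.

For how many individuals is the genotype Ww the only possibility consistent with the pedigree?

Obligate heterozygotes: II-1 is pigmented so carries W and received w from I-2 (ww), so II-1 is Ww; II-2 is pigmented so carries W and received w from I-2 (ww), so II-2 is Ww; II-3 is pigmented so carries W and received w from I-2 (ww), so II-3 is Ww; II-4 is pigmented so carries W and received w from I-2 (ww), so II-4 is Ww; III-2 is pigmented so carries W and received w from II-5 (ww), so III-2 is Ww.
Every other individual is either homozygous by phenotype or has at least one consistent homozygous assignment, so the count is 5.

5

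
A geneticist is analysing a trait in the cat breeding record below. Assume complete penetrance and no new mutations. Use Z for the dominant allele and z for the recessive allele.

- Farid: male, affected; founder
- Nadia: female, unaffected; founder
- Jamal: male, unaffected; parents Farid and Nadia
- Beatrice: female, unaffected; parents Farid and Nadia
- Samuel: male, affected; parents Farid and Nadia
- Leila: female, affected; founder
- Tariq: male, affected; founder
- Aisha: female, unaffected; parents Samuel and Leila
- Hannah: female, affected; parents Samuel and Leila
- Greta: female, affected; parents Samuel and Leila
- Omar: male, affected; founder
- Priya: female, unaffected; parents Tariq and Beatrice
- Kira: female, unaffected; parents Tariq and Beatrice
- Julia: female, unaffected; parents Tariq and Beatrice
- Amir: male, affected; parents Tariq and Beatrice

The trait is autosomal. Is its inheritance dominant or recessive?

Samuel and Leila are both affected yet have an unaffected child Aisha. Under a recessive model two affected parents are homozygous and every child would be affected, so the trait cannot be recessive.

dominant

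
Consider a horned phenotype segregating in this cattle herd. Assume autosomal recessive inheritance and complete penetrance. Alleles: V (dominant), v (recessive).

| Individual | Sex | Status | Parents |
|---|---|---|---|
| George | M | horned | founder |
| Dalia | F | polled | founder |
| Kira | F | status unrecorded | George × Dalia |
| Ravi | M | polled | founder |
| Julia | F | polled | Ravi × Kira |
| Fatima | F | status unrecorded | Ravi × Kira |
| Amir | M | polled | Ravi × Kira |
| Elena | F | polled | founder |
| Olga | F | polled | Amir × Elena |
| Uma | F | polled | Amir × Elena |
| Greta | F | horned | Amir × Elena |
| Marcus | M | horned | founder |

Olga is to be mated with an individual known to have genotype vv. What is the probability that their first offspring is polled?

Amir is polled so carries V and passed v to Greta (vv), so Amir is Vv.
Elena is polled so carries V and passed v to Greta (vv), so Elena is Vv.
Olga is a polled offspring of Amir (Vv) × Elena (Vv), whose cross gives 1/4 VV : 1/2 Vv : 1/4 vv; conditioning on being polled, Olga is VV with probability 1/3, Vv with probability 2/3.
Summing over parental genotype combinations, P(offspring is polled) = 1/3·1 + 2/3·1/2 = 2/3.

2/3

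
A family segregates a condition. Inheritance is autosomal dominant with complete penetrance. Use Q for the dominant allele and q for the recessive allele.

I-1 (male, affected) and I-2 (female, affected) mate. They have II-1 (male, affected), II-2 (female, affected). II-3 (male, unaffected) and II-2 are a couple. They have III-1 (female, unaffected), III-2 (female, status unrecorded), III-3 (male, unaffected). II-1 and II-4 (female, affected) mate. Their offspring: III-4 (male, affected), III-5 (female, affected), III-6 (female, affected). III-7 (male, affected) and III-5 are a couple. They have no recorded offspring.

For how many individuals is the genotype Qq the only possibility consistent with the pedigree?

1

Obligate heterozygotes: II-2 is affected so carries Q and passed q to III-1 (qq), so II-2 is Qq.
Every other individual is either homozygous by phenotype or has at least one consistent homozygous assignment, so the count is 1.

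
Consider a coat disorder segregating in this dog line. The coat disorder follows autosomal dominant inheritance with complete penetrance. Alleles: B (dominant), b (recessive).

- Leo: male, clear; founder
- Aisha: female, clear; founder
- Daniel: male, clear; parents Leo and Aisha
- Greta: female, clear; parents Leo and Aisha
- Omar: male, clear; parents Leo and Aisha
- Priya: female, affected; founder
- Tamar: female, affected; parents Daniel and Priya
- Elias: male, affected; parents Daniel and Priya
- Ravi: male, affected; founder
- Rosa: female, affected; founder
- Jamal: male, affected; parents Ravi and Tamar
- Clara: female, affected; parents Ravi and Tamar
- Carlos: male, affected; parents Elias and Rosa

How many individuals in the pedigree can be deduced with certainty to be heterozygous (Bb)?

2

Obligate heterozygotes: Tamar is affected so carries B and received b from Daniel (bb), so Tamar is Bb; Elias is affected so carries B and received b from Daniel (bb), so Elias is Bb.
Every other individual is either homozygous by phenotype or has at least one consistent homozygous assignment, so the count is 2.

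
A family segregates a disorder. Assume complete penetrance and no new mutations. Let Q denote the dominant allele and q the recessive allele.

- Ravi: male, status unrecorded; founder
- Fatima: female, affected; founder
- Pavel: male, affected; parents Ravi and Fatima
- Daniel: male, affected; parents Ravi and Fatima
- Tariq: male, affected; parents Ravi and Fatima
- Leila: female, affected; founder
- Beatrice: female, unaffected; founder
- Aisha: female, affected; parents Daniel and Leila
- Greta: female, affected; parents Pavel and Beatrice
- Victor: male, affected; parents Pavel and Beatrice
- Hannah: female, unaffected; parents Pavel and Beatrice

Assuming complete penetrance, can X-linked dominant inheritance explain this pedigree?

No

Under X-linked dominant, Victor (affected, male) cannot arise from Pavel (affected) × Beatrice (unaffected).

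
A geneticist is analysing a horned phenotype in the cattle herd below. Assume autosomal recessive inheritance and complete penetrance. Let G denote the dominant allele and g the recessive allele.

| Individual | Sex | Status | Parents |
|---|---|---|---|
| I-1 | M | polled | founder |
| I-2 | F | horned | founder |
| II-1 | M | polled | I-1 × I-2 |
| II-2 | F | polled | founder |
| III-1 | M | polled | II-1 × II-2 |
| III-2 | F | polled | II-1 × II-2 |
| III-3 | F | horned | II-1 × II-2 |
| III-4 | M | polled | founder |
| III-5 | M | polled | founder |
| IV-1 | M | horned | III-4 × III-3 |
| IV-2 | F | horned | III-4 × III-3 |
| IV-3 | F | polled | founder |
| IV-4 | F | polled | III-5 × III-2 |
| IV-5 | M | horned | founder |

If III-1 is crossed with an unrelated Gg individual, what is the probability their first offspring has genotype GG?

1/3

II-1 is polled so carries G and received g from I-2 (gg), so II-1 is Gg.
II-2 is polled so carries G and passed g to III-3 (gg), so II-2 is Gg.
III-1 is a polled offspring of II-1 (Gg) × II-2 (Gg), whose cross gives 1/4 GG : 1/2 Gg : 1/4 gg; conditioning on being polled, III-1 is GG with probability 1/3, Gg with probability 2/3.
Summing over parental genotype combinations, P(offspring has genotype GG) = 1/3·1/2 + 2/3·1/4 = 1/3.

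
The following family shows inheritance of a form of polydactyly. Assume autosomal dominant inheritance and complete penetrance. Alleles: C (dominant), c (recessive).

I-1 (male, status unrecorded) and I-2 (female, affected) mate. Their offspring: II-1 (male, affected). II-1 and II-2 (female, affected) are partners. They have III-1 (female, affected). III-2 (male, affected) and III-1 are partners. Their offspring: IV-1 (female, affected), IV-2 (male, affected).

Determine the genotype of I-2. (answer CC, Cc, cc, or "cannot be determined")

I-2's phenotype allows CC or Cc, and no parent or child forces a single allele at both positions; consistent genotype assignments exist with I-2 as CC or Cc.

cannot be determined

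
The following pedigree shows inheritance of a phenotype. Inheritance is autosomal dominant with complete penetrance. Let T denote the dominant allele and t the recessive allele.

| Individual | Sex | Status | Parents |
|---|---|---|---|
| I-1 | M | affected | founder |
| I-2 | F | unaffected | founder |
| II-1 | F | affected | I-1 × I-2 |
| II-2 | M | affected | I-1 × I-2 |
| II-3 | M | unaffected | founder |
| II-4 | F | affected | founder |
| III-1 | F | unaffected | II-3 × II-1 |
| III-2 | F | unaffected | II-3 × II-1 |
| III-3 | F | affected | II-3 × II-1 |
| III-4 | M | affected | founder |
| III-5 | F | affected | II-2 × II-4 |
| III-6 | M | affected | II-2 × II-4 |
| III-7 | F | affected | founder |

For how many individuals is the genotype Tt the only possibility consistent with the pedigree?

Obligate heterozygotes: II-1 is affected so carries T and received t from I-2 (tt), so II-1 is Tt; II-2 is affected so carries T and received t from I-2 (tt), so II-2 is Tt; III-3 is affected so carries T and received t from II-3 (tt), so III-3 is Tt.
Every other individual is either homozygous by phenotype or has at least one consistent homozygous assignment, so the count is 3.

3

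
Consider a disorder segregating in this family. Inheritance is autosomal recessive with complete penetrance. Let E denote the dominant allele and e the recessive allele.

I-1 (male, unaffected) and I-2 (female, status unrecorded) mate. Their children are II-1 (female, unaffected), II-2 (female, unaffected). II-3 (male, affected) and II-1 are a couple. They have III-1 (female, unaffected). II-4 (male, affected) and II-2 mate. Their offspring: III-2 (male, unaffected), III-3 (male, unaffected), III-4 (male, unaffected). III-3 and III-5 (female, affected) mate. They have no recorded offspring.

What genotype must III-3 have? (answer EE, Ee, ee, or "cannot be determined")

From phenotype alone, III-3 is EE or Ee.
III-3 is unaffected so carries E and received e from II-4 (ee), so III-3 is Ee.

Ee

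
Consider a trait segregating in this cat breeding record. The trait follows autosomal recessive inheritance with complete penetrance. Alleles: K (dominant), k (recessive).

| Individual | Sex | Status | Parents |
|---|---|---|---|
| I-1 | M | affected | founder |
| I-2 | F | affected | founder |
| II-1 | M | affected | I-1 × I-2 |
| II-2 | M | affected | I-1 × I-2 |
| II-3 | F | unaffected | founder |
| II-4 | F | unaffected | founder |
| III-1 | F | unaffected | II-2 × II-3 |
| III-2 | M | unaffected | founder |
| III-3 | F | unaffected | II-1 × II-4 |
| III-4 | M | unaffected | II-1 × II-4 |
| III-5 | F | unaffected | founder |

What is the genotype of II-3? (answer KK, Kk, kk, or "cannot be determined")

cannot be determined

II-3's phenotype allows KK or Kk, and no parent or child forces a single allele at both positions; consistent genotype assignments exist with II-3 as KK or Kk.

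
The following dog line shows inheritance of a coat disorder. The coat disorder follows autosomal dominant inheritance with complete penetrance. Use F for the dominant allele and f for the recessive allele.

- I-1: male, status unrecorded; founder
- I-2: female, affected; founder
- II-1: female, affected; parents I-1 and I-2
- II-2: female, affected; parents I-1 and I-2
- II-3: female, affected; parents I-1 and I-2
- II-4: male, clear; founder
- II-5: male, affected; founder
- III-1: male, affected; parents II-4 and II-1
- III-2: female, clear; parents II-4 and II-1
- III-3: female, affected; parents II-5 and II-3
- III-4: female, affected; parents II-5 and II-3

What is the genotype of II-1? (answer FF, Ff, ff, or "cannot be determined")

Ff

From phenotype alone, II-1 is FF or Ff.
II-1 is affected so carries F and passed f to III-2 (ff), so II-1 is Ff.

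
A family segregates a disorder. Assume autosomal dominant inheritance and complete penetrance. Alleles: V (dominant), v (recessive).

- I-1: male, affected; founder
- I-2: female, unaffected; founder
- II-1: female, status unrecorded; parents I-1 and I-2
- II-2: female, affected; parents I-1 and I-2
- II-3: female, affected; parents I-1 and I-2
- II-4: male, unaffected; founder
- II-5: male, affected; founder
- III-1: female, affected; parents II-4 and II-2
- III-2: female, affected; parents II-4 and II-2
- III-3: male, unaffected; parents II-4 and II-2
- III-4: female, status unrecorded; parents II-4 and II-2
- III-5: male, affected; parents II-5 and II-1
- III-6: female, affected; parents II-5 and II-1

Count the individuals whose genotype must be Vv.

4

Obligate heterozygotes: II-2 is affected so carries V and received v from I-2 (vv), so II-2 is Vv; II-3 is affected so carries V and received v from I-2 (vv), so II-3 is Vv; III-1 is affected so carries V and received v from II-4 (vv), so III-1 is Vv; III-2 is affected so carries V and received v from II-4 (vv), so III-2 is Vv.
Every other individual is either homozygous by phenotype or has at least one consistent homozygous assignment, so the count is 4.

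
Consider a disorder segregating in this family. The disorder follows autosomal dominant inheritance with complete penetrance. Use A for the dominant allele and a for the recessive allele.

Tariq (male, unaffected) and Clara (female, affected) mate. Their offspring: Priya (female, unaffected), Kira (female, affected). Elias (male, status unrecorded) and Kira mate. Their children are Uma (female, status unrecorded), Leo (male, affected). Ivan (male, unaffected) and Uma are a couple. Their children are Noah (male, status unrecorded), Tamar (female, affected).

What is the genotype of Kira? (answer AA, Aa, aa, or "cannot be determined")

Aa

From phenotype alone, Kira is AA or Aa.
Kira is affected so carries A and received a from Tariq (aa), so Kira is Aa.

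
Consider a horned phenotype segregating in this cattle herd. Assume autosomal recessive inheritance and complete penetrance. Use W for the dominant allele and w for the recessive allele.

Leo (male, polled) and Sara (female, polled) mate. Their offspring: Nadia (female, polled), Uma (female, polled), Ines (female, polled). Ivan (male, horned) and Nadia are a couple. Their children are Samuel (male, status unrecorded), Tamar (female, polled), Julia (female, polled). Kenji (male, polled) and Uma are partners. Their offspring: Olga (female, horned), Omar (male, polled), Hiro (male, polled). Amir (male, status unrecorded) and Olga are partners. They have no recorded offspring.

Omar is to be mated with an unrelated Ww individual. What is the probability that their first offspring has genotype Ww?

1/2

Kenji is polled so carries W and passed w to Olga (ww), so Kenji is Ww.
Uma is polled so carries W and passed w to Olga (ww), so Uma is Ww.
Omar is a polled offspring of Kenji (Ww) × Uma (Ww), whose cross gives 1/4 WW : 1/2 Ww : 1/4 ww; conditioning on being polled, Omar is WW with probability 1/3, Ww with probability 2/3.
Summing over parental genotype combinations, P(offspring has genotype Ww) = 1/3·1/2 + 2/3·1/2 = 1/2.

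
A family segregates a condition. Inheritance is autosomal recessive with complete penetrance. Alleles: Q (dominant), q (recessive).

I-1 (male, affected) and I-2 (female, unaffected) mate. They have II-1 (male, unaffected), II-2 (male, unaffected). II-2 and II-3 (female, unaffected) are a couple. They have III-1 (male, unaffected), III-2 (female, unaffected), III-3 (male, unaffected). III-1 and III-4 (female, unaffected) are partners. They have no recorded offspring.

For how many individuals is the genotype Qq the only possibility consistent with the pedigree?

2

Obligate heterozygotes: II-1 is unaffected so carries Q and received q from I-1 (qq), so II-1 is Qq; II-2 is unaffected so carries Q and received q from I-1 (qq), so II-2 is Qq.
Every other individual is either homozygous by phenotype or has at least one consistent homozygous assignment, so the count is 2.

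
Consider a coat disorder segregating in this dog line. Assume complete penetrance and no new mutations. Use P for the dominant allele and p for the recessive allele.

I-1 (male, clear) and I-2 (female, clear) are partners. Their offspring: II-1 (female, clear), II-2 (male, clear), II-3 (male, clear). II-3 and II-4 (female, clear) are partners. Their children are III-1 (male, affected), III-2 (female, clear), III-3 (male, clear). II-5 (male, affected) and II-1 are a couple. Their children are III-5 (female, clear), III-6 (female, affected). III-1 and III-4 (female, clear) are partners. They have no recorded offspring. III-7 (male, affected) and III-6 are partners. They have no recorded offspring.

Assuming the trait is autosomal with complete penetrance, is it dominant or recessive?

recessive

II-3 and II-4 are both clear yet have an affected child III-1. Under dominance, an affected child requires at least one affected parent, so the trait cannot be dominant.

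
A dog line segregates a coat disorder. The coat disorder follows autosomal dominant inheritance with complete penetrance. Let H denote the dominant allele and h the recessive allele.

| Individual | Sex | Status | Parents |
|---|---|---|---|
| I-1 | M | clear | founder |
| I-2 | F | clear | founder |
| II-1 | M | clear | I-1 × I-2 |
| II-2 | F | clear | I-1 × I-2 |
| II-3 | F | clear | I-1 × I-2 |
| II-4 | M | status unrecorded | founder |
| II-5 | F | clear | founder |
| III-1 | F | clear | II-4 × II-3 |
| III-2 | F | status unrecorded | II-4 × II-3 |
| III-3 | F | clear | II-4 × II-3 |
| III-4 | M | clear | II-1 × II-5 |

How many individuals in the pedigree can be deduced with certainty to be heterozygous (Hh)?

0

No individual's genotype is forced to Hh by the pedigree, so the count is 0.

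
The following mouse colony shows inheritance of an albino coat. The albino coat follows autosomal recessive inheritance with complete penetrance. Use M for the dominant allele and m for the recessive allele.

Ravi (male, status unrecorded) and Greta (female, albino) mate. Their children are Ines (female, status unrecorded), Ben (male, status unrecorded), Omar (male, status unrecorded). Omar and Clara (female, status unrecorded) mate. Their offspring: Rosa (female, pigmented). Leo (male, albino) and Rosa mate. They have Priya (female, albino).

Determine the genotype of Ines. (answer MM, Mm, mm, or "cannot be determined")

cannot be determined

Ines's phenotype is unrecorded, and no parent or child forces a single allele at both positions; consistent genotype assignments exist with Ines as Mm or mm.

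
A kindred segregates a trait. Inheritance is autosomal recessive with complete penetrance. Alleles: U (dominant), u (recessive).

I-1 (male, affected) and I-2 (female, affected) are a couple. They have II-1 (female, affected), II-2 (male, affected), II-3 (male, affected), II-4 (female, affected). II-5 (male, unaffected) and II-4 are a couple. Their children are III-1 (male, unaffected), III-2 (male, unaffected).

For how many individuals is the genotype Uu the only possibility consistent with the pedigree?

2

Obligate heterozygotes: III-1 is unaffected so carries U and received u from II-4 (uu), so III-1 is Uu; III-2 is unaffected so carries U and received u from II-4 (uu), so III-2 is Uu.
Every other individual is either homozygous by phenotype or has at least one consistent homozygous assignment, so the count is 2.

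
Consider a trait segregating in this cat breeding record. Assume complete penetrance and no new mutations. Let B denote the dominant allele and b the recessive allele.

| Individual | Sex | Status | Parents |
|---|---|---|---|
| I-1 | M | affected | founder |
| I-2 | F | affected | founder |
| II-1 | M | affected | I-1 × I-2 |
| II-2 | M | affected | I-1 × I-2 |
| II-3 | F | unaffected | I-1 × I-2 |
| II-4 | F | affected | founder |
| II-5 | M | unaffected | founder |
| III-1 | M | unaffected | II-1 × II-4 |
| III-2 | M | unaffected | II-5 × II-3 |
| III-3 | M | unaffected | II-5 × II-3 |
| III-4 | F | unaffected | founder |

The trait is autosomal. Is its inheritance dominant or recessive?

dominant

I-1 and I-2 are both affected yet have an unaffected child II-3. Under a recessive model two affected parents are homozygous and every child would be affected, so the trait cannot be recessive.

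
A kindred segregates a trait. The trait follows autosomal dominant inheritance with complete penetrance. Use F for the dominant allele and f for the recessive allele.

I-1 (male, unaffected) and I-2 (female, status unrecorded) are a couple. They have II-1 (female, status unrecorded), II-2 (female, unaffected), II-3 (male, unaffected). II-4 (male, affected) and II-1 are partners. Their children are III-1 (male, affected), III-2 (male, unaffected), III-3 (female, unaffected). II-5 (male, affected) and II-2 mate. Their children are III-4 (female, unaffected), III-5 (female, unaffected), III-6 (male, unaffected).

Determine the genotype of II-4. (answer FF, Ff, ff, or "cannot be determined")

From phenotype alone, II-4 is FF or Ff.
II-4 is affected so carries F and passed f to III-2 (ff), so II-4 is Ff.

Ff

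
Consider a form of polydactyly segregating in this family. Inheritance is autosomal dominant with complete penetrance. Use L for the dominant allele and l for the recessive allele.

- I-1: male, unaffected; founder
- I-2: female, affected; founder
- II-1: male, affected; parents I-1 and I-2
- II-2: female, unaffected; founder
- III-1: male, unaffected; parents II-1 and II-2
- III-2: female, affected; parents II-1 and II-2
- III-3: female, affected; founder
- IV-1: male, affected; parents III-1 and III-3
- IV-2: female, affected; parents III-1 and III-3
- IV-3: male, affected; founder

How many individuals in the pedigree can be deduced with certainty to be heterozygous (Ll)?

Obligate heterozygotes: II-1 is affected so carries L and received l from I-1 (ll), so II-1 is Ll; III-2 is affected so carries L and received l from II-2 (ll), so III-2 is Ll; IV-1 is affected so carries L and received l from III-1 (ll), so IV-1 is Ll; IV-2 is affected so carries L and received l from III-1 (ll), so IV-2 is Ll.
Every other individual is either homozygous by phenotype or has at least one consistent homozygous assignment, so the count is 4.

4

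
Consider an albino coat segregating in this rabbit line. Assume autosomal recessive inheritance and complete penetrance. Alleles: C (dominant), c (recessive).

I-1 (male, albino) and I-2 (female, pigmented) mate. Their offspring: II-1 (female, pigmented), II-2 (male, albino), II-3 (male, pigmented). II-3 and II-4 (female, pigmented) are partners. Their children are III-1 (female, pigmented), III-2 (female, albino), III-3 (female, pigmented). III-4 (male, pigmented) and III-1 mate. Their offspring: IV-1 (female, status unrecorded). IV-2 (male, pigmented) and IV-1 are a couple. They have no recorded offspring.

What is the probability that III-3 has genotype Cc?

2/3

II-3 is pigmented so carries C and received c from I-1 (cc), so II-3 is Cc.
II-4 is pigmented so carries C and passed c to III-2 (cc), so II-4 is Cc.
Their cross gives offspring ratios 1/4 CC : 1/2 Cc : 1/4 cc. Conditioning on III-3 being pigmented, P(Cc) = 1/2 / 3/4 = 2/3.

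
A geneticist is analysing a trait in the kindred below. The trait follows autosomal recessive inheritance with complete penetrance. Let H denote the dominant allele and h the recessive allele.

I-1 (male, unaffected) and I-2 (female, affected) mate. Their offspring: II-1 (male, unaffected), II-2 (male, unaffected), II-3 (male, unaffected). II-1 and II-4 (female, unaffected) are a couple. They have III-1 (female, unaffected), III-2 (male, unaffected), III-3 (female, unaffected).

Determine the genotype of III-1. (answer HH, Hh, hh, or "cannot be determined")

III-1's phenotype allows HH or Hh, and no parent or child forces a single allele at both positions; consistent genotype assignments exist with III-1 as HH or Hh.

cannot be determined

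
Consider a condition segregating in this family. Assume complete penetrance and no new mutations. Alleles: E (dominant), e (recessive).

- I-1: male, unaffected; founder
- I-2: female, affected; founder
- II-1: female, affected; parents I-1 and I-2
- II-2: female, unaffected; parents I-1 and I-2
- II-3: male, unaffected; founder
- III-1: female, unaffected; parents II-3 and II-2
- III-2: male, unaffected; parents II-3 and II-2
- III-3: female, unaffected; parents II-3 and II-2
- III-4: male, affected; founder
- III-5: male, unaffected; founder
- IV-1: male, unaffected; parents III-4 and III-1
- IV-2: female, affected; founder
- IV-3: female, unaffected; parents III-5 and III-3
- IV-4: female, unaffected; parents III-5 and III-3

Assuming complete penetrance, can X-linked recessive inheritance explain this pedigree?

Under X-linked recessive, II-1 (affected, female) cannot arise from I-1 (unaffected) × I-2 (affected).

No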